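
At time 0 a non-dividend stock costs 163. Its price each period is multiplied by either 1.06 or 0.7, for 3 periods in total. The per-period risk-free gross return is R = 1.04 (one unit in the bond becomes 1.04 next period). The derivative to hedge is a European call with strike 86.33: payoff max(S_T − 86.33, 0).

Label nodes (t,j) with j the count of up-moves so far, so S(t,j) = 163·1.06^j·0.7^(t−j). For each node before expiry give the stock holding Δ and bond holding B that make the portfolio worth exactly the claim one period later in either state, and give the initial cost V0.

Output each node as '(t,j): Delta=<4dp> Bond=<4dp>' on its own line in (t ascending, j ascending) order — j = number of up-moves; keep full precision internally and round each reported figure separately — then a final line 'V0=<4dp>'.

Risk-neutral probability p* = (R−d)/(u−d) = (1.04−0.7)/(1.06−0.7) = 0.9444.
At expiry t=3: V(3,0)=0.0000, V(3,1)=0.0000, V(3,2)=41.8728, V(3,3)=107.8056
(2,0): S=79.8700. Δ = (V_up−V_dn)/(S_up−S_dn) = (0.0000−0.0000)/(84.6622−55.9090) = 0.0000. V = [p*·0.0000 + (1−p*)·0.0000]/1.04 = 0.0000. B = V − Δ·S = 0.0000.
(2,1): S=120.9460. Δ = (V_up−V_dn)/(S_up−S_dn) = (41.8728−0.0000)/(128.2028−84.6622) = 0.9617. V = [p*·41.8728 + (1−p*)·0.0000]/1.04 = 38.0255. B = V − Δ·S = -78.2877.
(2,2): S=183.1468. Δ = (V_up−V_dn)/(S_up−S_dn) = (107.8056−41.8728)/(194.1356−128.2028) = 1.0000. V = [p*·107.8056 + (1−p*)·41.8728]/1.04 = 100.1372. B = V − Δ·S = -83.0096.
(1,0): S=114.1000. Δ = (V_up−V_dn)/(S_up−S_dn) = (38.0255−0.0000)/(120.9460−79.8700) = 0.9257. V = [p*·38.0255 + (1−p*)·0.0000]/1.04 = 34.5317. B = V − Δ·S = -71.0946.
(1,1): S=172.7800. Δ = (V_up−V_dn)/(S_up−S_dn) = (100.1372−38.0255)/(183.1468−120.9460) = 0.9986. V = [p*·100.1372 + (1−p*)·38.0255]/1.04 = 92.9678. B = V − Δ·S = -79.5647.
(0,0): S=163.0000. Δ = (V_up−V_dn)/(S_up−S_dn) = (92.9678−34.5317)/(172.7800−114.1000) = 0.9958. V = [p*·92.9678 + (1−p*)·34.5317]/1.04 = 86.2705. B = V − Δ·S = -76.0521.
Self-financing check: at every node Δ·S+B equals the discounted successor values.

(0,0): Delta=0.9958 Bond=-76.0521
(1,0): Delta=0.9257 Bond=-71.0946
(1,1): Delta=0.9986 Bond=-79.5647
(2,0): Delta=0.0000 Bond=0.0000
(2,1): Delta=0.9617 Bond=-78.2877
(2,2): Delta=1.0000 Bond=-83.0096
V0=86.2705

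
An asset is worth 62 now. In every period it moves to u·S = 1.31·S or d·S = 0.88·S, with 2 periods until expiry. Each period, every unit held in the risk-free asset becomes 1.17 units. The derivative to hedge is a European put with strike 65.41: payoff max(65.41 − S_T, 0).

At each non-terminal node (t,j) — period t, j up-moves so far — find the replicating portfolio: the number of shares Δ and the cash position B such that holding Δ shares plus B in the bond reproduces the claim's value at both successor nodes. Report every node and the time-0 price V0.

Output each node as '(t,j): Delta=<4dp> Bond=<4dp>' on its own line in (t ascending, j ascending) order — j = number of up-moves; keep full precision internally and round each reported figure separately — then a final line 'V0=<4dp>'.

(0,0): Delta=-0.1816 Bond=12.6058
(1,0): Delta=-0.7415 Bond=45.2998
(1,1): Delta=0.0000 Bond=0.0000
V0=1.3472

No-arbitrage ⇒ martingale measure with p* = (R−d)/(u−d) = 0.6744.
Terminal payoffs: V(2,0)=17.3972, V(2,1)=0.0000, V(2,2)=0.0000
Node (1,0) S=54.5600: V=(p*·0.0000+(1−p*)·17.3972)/1.17=4.8412; Δ=(0.0000−17.3972)/(71.4736−48.0128)=-0.7415; B=V−Δ·S=45.2998
Node (1,1) S=81.2200: V=(p*·0.0000+(1−p*)·0.0000)/1.17=0.0000; Δ=(0.0000−0.0000)/(106.3982−71.4736)=0.0000; B=V−Δ·S=0.0000
Node (0,0) S=62.0000: V=(p*·0.0000+(1−p*)·4.8412)/1.17=1.3472; Δ=(0.0000−4.8412)/(81.2200−54.5600)=-0.1816; B=V−Δ·S=12.6058
Self-financing check: at every node Δ·S+B equals the discounted successor values.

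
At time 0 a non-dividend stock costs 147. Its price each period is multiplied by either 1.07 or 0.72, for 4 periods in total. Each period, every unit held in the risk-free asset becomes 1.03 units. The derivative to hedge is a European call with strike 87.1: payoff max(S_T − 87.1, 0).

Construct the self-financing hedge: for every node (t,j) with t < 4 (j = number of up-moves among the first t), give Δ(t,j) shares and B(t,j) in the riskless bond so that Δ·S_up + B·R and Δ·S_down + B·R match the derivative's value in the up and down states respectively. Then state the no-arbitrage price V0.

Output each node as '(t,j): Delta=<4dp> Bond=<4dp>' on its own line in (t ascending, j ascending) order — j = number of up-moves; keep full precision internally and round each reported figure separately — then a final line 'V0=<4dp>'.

(0,0): Delta=0.9820 Bond=-74.5953
(1,0): Delta=0.8474 Bond=-62.5867
(1,1): Delta=0.9937 Bond=-78.6714
(2,0): Delta=0.0047 Bond=-0.2523
(2,1): Delta=0.9205 Bond=-72.7498
(2,2): Delta=1.0000 Bond=-82.1001
(3,0): Delta=0.0000 Bond=0.0000
(3,1): Delta=0.0051 Bond=-0.2933
(3,2): Delta=1.0000 Bond=-84.5631
(3,3): Delta=1.0000 Bond=-84.5631
V0=69.7534

Since d<R<u, set p* = (R−d)/(u−d) = 0.8857; price each node as the discounted p*-expectation of its children.
Terminal values V(4,·): V(4,0)=0.0000, V(4,1)=0.0000, V(4,2)=0.1469, V(4,3)=42.5586, V(4,4)=105.5870
Node (3,0) S=54.8675: V=(p*·0.0000+(1−p*)·0.0000)/1.03=0.0000; Δ=(0.0000−0.0000)/(58.7082−39.5046)=0.0000; B=V−Δ·S=0.0000
Node (3,1) S=81.5391: V=(p*·0.1469+(1−p*)·0.0000)/1.03=0.1263; Δ=(0.1469−0.0000)/(87.2469−58.7082)=0.0051; B=V−Δ·S=-0.2933
Node (3,2) S=121.1762: V=(p*·42.5586+(1−p*)·0.1469)/1.03=36.6131; Δ=(42.5586−0.1469)/(129.6586−87.2469)=1.0000; B=V−Δ·S=-84.5631
Node (3,3) S=180.0813: V=(p*·105.5870+(1−p*)·42.5586)/1.03=95.5182; Δ=(105.5870−42.5586)/(192.6870−129.6586)=1.0000; B=V−Δ·S=-84.5631
Node (2,0) S=76.2048: V=(p*·0.1263+(1−p*)·0.0000)/1.03=0.1086; Δ=(0.1263−0.0000)/(81.5391−54.8675)=0.0047; B=V−Δ·S=-0.2523
Node (2,1) S=113.2488: V=(p*·36.6131+(1−p*)·0.1263)/1.03=31.4982; Δ=(36.6131−0.1263)/(121.1762−81.5391)=0.9205; B=V−Δ·S=-72.7498
Node (2,2) S=168.3003: V=(p*·95.5182+(1−p*)·36.6131)/1.03=86.2002; Δ=(95.5182−36.6131)/(180.0813−121.1762)=1.0000; B=V−Δ·S=-82.1001
Node (1,0) S=105.8400: V=(p*·31.4982+(1−p*)·0.1086)/1.03=27.0979; Δ=(31.4982−0.1086)/(113.2488−76.2048)=0.8474; B=V−Δ·S=-62.5867
Node (1,1) S=157.2900: V=(p*·86.2002+(1−p*)·31.4982)/1.03=77.6199; Δ=(86.2002−31.4982)/(168.3003−113.2488)=0.9937; B=V−Δ·S=-78.6714
Node (0,0) S=147.0000: V=(p*·77.6199+(1−p*)·27.0979)/1.03=69.7534; Δ=(77.6199−27.0979)/(157.2900−105.8400)=0.9820; B=V−Δ·S=-74.5953
The time-0 hedge costs 69.7534, which is the no-arbitrage price.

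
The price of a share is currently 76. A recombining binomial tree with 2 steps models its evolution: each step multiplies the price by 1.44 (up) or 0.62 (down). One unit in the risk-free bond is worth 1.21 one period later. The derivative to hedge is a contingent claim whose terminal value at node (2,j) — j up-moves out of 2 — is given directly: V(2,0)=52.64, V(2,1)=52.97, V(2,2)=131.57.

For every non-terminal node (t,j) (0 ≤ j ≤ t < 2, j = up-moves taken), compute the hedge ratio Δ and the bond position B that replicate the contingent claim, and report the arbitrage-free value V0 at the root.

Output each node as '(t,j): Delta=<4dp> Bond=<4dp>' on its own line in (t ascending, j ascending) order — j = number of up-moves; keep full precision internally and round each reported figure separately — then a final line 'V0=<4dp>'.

The replicating-portfolio and risk-neutral prices coincide; use p* = (1.21−0.62)/(1.44−0.62) = 0.7195 for the latter.
Terminal values V(2,·): V(2,0)=52.6400, V(2,1)=52.9700, V(2,2)=131.5700
(1,0): S=47.1200. Δ = (V_up−V_dn)/(S_up−S_dn) = (52.9700−52.6400)/(67.8528−29.2144) = 0.0085. V = [p*·52.9700 + (1−p*)·52.6400]/1.21 = 43.7004. B = V − Δ·S = 43.2979.
(1,1): S=109.4400. Δ = (V_up−V_dn)/(S_up−S_dn) = (131.5700−52.9700)/(157.5936−67.8528) = 0.8759. V = [p*·131.5700 + (1−p*)·52.9700]/1.21 = 90.5154. B = V − Δ·S = -5.3382.
(0,0): S=76.0000. Δ = (V_up−V_dn)/(S_up−S_dn) = (90.5154−43.7004)/(109.4400−47.1200) = 0.7512. V = [p*·90.5154 + (1−p*)·43.7004]/1.21 = 63.9540. B = V − Δ·S = 6.8625.
Self-financing check: at every node Δ·S+B equals the discounted successor values.

(0,0): Delta=0.7512 Bond=6.8625
(1,0): Delta=0.0085 Bond=43.2979
(1,1): Delta=0.8759 Bond=-5.3382
V0=63.9540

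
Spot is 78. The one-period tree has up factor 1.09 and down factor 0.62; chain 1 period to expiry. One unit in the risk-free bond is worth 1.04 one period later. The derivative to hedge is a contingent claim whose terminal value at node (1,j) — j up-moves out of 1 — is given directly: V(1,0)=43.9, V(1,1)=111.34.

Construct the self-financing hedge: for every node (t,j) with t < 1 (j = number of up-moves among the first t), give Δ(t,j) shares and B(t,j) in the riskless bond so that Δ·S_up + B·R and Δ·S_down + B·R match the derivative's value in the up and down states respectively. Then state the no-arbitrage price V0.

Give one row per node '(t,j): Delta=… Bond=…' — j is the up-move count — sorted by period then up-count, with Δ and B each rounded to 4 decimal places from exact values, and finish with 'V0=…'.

Since d<R<u, set p* = (R−d)/(u−d) = 0.8936; price each node as the discounted p*-expectation of its children.
At expiry t=1: V(1,0)=43.9000, V(1,1)=111.3400
(0,0): S=78.0000. Δ = (V_up−V_dn)/(S_up−S_dn) = (111.3400−43.9000)/(85.0200−48.3600) = 1.8396. V = [p*·111.3400 + (1−p*)·43.9000]/1.04 = 100.1592. B = V − Δ·S = -43.3302.
The time-0 hedge costs 100.1592, which is the no-arbitrage price.

(0,0): Delta=1.8396 Bond=-43.3302
V0=100.1592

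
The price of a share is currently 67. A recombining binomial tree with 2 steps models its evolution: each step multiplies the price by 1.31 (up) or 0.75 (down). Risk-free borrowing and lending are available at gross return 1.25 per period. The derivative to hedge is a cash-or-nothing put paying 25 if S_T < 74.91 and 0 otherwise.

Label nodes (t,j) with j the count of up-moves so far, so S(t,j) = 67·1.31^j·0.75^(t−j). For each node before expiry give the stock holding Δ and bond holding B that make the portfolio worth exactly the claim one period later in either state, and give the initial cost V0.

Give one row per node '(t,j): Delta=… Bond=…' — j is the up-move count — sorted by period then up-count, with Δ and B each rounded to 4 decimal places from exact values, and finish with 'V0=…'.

The replicating-portfolio and risk-neutral prices coincide; use p* = (1.25−0.75)/(1.31−0.75) = 0.8929 for the latter.
Terminal payoffs: V(2,0)=25.0000, V(2,1)=25.0000, V(2,2)=0.0000
(1,0): S=50.2500. Δ = (V_up−V_dn)/(S_up−S_dn) = (25.0000−25.0000)/(65.8275−37.6875) = 0.0000. V = [p*·25.0000 + (1−p*)·25.0000]/1.25 = 20.0000. B = V − Δ·S = 20.0000.
(1,1): S=87.7700. Δ = (V_up−V_dn)/(S_up−S_dn) = (0.0000−25.0000)/(114.9787−65.8275) = -0.5086. V = [p*·0.0000 + (1−p*)·25.0000]/1.25 = 2.1429. B = V − Δ·S = 46.7857.
(0,0): S=67.0000. Δ = (V_up−V_dn)/(S_up−S_dn) = (2.1429−20.0000)/(87.7700−50.2500) = -0.4759. V = [p*·2.1429 + (1−p*)·20.0000]/1.25 = 3.2449. B = V − Δ·S = 35.1327.
Root portfolio cost Δ·67+B reproduces V0=3.2449.

(0,0): Delta=-0.4759 Bond=35.1327
(1,0): Delta=0.0000 Bond=20.0000
(1,1): Delta=-0.5086 Bond=46.7857
V0=3.2449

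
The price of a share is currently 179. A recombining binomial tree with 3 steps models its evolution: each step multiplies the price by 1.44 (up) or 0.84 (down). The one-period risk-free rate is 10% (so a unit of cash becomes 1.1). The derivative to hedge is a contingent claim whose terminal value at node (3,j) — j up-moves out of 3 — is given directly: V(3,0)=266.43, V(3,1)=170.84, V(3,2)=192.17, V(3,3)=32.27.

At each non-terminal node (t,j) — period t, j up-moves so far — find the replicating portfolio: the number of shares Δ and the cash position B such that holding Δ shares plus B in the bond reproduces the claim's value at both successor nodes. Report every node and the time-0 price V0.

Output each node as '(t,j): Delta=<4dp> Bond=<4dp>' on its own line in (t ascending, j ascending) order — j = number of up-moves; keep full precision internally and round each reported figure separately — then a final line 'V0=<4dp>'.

(0,0): Delta=-0.3866 Bond=207.2755
(1,0): Delta=-0.4527 Bond=237.9357
(1,1): Delta=-0.3362 Bond=215.0142
(2,0): Delta=-1.2614 Bond=363.8691
(2,1): Delta=0.1642 Bond=128.1618
(2,2): Delta=-0.7180 Bond=378.2091
V0=138.0671

Under the risk-neutral measure, an up-move has probability p* = (R−d)/(u−d) = 0.4333 and values discount at R = 1.1.
Terminal payoffs: V(3,0)=266.4300, V(3,1)=170.8400, V(3,2)=192.1700, V(3,3)=32.2700
(2,0): S=126.3024. Δ = (V_up−V_dn)/(S_up−S_dn) = (170.8400−266.4300)/(181.8755−106.0940) = -1.2614. V = [p*·170.8400 + (1−p*)·266.4300]/1.1 = 204.5524. B = V − Δ·S = 363.8691.
(2,1): S=216.5184. Δ = (V_up−V_dn)/(S_up−S_dn) = (192.1700−170.8400)/(311.7865−181.8755) = 0.1642. V = [p*·192.1700 + (1−p*)·170.8400]/1.1 = 163.7118. B = V − Δ·S = 128.1618.
(2,2): S=371.1744. Δ = (V_up−V_dn)/(S_up−S_dn) = (32.2700−192.1700)/(534.4911−311.7865) = -0.7180. V = [p*·32.2700 + (1−p*)·192.1700]/1.1 = 111.7091. B = V − Δ·S = 378.2091.
(1,0): S=150.3600. Δ = (V_up−V_dn)/(S_up−S_dn) = (163.7118−204.5524)/(216.5184−126.3024) = -0.4527. V = [p*·163.7118 + (1−p*)·204.5524]/1.1 = 169.8680. B = V − Δ·S = 237.9357.
(1,1): S=257.7600. Δ = (V_up−V_dn)/(S_up−S_dn) = (111.7091−163.7118)/(371.1744−216.5184) = -0.3362. V = [p*·111.7091 + (1−p*)·163.7118]/1.1 = 128.3430. B = V − Δ·S = 215.0142.
(0,0): S=179.0000. Δ = (V_up−V_dn)/(S_up−S_dn) = (128.3430−169.8680)/(257.7600−150.3600) = -0.3866. V = [p*·128.3430 + (1−p*)·169.8680]/1.1 = 138.0671. B = V − Δ·S = 207.2755.
Check: Δ(0,0)·S0 + B(0,0) = 138.0671 = V0.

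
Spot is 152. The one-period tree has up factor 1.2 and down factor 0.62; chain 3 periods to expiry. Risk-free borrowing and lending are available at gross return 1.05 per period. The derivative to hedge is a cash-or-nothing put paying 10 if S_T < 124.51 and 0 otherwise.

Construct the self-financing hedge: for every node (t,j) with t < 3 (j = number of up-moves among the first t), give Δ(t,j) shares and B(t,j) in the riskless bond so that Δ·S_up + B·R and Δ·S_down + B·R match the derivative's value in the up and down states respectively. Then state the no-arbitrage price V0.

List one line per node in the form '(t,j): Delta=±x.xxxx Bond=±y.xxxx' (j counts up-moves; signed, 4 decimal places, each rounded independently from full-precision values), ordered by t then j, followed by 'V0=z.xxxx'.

(0,0): Delta=-0.0395 Bond=7.4314
(1,0): Delta=-0.1292 Bond=16.2586
(1,1): Delta=-0.0233 Bond=4.8533
(2,0): Delta=0.0000 Bond=9.5238
(2,1): Delta=-0.1525 Bond=19.7044
(2,2): Delta=0.0000 Bond=0.0000
V0=1.4345

Risk-neutral probability p* = (R−d)/(u−d) = (1.05−0.62)/(1.2−0.62) = 0.7414.
At expiry t=3: V(3,0)=10.0000, V(3,1)=10.0000, V(3,2)=0.0000, V(3,3)=0.0000
(2,0): S=58.4288. Δ = (V_up−V_dn)/(S_up−S_dn) = (10.0000−10.0000)/(70.1146−36.2259) = 0.0000. V = [p*·10.0000 + (1−p*)·10.0000]/1.05 = 9.5238. B = V − Δ·S = 9.5238.
(2,1): S=113.0880. Δ = (V_up−V_dn)/(S_up−S_dn) = (0.0000−10.0000)/(135.7056−70.1146) = -0.1525. V = [p*·0.0000 + (1−p*)·10.0000]/1.05 = 2.4631. B = V − Δ·S = 19.7044.
(2,2): S=218.8800. Δ = (V_up−V_dn)/(S_up−S_dn) = (0.0000−0.0000)/(262.6560−135.7056) = 0.0000. V = [p*·0.0000 + (1−p*)·0.0000]/1.05 = 0.0000. B = V − Δ·S = 0.0000.
(1,0): S=94.2400. Δ = (V_up−V_dn)/(S_up−S_dn) = (2.4631−9.5238)/(113.0880−58.4288) = -0.1292. V = [p*·2.4631 + (1−p*)·9.5238]/1.05 = 4.0849. B = V − Δ·S = 16.2586.
(1,1): S=182.4000. Δ = (V_up−V_dn)/(S_up−S_dn) = (0.0000−2.4631)/(218.8800−113.0880) = -0.0233. V = [p*·0.0000 + (1−p*)·2.4631]/1.05 = 0.6067. B = V − Δ·S = 4.8533.
(0,0): S=152.0000. Δ = (V_up−V_dn)/(S_up−S_dn) = (0.6067−4.0849)/(182.4000−94.2400) = -0.0395. V = [p*·0.6067 + (1−p*)·4.0849]/1.05 = 1.4345. B = V − Δ·S = 7.4314.
Root portfolio cost Δ·152+B reproduces V0=1.4345.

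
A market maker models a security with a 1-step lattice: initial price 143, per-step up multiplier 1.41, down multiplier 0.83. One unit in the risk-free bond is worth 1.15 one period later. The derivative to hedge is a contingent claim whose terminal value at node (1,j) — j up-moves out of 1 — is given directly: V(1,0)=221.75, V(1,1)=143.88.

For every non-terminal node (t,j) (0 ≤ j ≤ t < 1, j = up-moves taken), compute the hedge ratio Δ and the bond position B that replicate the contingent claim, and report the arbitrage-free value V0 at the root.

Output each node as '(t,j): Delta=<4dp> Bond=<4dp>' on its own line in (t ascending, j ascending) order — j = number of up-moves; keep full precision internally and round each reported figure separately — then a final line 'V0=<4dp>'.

(0,0): Delta=-0.9389 Bond=289.7258
V0=155.4672

Risk-neutral probability p* = (R−d)/(u−d) = (1.15−0.83)/(1.41−0.83) = 0.5517.
At expiry t=1: V(1,0)=221.7500, V(1,1)=143.8800
(0,0): S=143.0000. Δ = (V_up−V_dn)/(S_up−S_dn) = (143.8800−221.7500)/(201.6300−118.6900) = -0.9389. V = [p*·143.8800 + (1−p*)·221.7500]/1.15 = 155.4672. B = V − Δ·S = 289.7258.
Check: Δ(0,0)·S0 + B(0,0) = 155.4672 = V0.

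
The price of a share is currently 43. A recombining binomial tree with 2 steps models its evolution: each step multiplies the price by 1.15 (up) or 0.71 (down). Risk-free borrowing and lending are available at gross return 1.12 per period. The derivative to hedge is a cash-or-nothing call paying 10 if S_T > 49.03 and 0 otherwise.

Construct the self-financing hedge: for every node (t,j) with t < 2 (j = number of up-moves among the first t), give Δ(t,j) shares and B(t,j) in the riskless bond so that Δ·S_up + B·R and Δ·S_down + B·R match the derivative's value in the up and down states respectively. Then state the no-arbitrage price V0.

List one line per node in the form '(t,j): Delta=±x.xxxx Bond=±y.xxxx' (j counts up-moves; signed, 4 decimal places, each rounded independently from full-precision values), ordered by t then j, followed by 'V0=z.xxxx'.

(0,0): Delta=0.4397 Bond=-11.9867
(1,0): Delta=0.0000 Bond=0.0000
(1,1): Delta=0.4596 Bond=-14.4075
V0=6.9219

Under the risk-neutral measure, an up-move has probability p* = (R−d)/(u−d) = 0.9318 and values discount at R = 1.12.
Payoff layer (t=2): V(2,0)=0.0000, V(2,1)=0.0000, V(2,2)=10.0000
Node (1,0) S=30.5300: V=(p*·0.0000+(1−p*)·0.0000)/1.12=0.0000; Δ=(0.0000−0.0000)/(35.1095−21.6763)=0.0000; B=V−Δ·S=0.0000
Node (1,1) S=49.4500: V=(p*·10.0000+(1−p*)·0.0000)/1.12=8.3198; Δ=(10.0000−0.0000)/(56.8675−35.1095)=0.4596; B=V−Δ·S=-14.4075
Node (0,0) S=43.0000: V=(p*·8.3198+(1−p*)·0.0000)/1.12=6.9219; Δ=(8.3198−0.0000)/(49.4500−30.5300)=0.4397; B=V−Δ·S=-11.9867
Self-financing check: at every node Δ·S+B equals the discounted successor values.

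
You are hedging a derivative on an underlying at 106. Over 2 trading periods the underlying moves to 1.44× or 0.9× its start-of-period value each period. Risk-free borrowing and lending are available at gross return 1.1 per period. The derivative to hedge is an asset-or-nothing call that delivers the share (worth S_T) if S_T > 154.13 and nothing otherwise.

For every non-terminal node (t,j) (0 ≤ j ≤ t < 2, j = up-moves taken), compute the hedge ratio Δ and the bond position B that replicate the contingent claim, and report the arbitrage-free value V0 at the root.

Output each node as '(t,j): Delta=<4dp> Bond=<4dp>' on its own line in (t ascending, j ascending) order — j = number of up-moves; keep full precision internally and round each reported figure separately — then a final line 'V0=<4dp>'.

The replicating-portfolio and risk-neutral prices coincide; use p* = (1.1−0.9)/(1.44−0.9) = 0.3704 for the latter.
Payoff layer (t=2): V(2,0)=0.0000, V(2,1)=0.0000, V(2,2)=219.8016
  t=1,j=0: stock 95.4000 → up 137.3760 (V=0.0000), down 85.8600 (V=0.0000). Price 0.0000; hedge Δ=0.0000, bond B=0.0000.
  t=1,j=1: stock 152.6400 → up 219.8016 (V=219.8016), down 137.3760 (V=0.0000). Price 74.0073; hedge Δ=2.6667, bond B=-333.0327.
  t=0,j=0: stock 106.0000 → up 152.6400 (V=74.0073), down 95.4000 (V=0.0000). Price 24.9183; hedge Δ=1.2929, bond B=-112.1322.
Check: Δ(0,0)·S0 + B(0,0) = 24.9183 = V0.

(0,0): Delta=1.2929 Bond=-112.1322
(1,0): Delta=0.0000 Bond=0.0000
(1,1): Delta=2.6667 Bond=-333.0327
V0=24.9183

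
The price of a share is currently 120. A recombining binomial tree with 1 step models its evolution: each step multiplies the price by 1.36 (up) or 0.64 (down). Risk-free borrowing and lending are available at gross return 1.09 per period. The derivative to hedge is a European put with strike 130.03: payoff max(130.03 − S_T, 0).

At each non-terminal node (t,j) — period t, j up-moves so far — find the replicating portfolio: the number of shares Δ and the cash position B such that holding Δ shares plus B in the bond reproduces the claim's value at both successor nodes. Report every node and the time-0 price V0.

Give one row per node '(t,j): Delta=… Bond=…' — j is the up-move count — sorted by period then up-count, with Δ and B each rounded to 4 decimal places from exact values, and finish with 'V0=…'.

(0,0): Delta=-0.6161 Bond=92.2436
V0=18.3131

No-arbitrage ⇒ martingale measure with p* = (R−d)/(u−d) = 0.6250.
Terminal payoffs: V(1,0)=53.2300, V(1,1)=0.0000
Node (0,0) S=120.0000: V=(p*·0.0000+(1−p*)·53.2300)/1.09=18.3131; Δ=(0.0000−53.2300)/(163.2000−76.8000)=-0.6161; B=V−Δ·S=92.2436
Check: Δ(0,0)·S0 + B(0,0) = 18.3131 = V0.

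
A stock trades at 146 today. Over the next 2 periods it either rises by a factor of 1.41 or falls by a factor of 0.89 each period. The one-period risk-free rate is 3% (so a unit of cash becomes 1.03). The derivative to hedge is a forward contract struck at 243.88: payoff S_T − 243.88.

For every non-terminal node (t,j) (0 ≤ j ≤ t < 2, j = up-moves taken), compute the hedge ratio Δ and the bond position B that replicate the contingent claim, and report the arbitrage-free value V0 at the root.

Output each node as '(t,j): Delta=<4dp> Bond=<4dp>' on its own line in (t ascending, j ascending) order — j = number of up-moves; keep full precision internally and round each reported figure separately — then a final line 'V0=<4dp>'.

Under the risk-neutral measure, an up-move has probability p* = (R−d)/(u−d) = 0.2692 and values discount at R = 1.03.
Payoff layer (t=2): V(2,0)=-128.2334, V(2,1)=-60.6646, V(2,2)=46.3826
(1,0): S=129.9400. Δ = (V_up−V_dn)/(S_up−S_dn) = (-60.6646−-128.2334)/(183.2154−115.6466) = 1.0000. V = [p*·-60.6646 + (1−p*)·-128.2334]/1.03 = -106.8367. B = V − Δ·S = -236.7767.
(1,1): S=205.8600. Δ = (V_up−V_dn)/(S_up−S_dn) = (46.3826−-60.6646)/(290.2626−183.2154) = 1.0000. V = [p*·46.3826 + (1−p*)·-60.6646]/1.03 = -30.9167. B = V − Δ·S = -236.7767.
(0,0): S=146.0000. Δ = (V_up−V_dn)/(S_up−S_dn) = (-30.9167−-106.8367)/(205.8600−129.9400) = 1.0000. V = [p*·-30.9167 + (1−p*)·-106.8367]/1.03 = -83.8803. B = V − Δ·S = -229.8803.
Each (Δ,B) replicates both successor values, so the strategy is self-financing and V0 is arbitrage-free.

(0,0): Delta=1.0000 Bond=-229.8803
(1,0): Delta=1.0000 Bond=-236.7767
(1,1): Delta=1.0000 Bond=-236.7767
V0=-83.8803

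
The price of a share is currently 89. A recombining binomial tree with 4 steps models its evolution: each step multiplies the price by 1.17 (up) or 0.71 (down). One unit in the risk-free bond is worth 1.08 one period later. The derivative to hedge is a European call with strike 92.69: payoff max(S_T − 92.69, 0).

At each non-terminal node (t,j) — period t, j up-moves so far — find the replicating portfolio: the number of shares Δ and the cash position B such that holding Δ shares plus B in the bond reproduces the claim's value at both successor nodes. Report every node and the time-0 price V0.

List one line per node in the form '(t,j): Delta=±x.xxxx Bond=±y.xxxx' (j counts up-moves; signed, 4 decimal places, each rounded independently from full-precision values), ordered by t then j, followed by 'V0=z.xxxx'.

(0,0): Delta=0.7243 Bond=-39.1232
(1,0): Delta=0.1625 Bond=-6.7507
(1,1): Delta=0.8073 Bond=-50.8888
(2,0): Delta=0.0000 Bond=0.0000
(2,1): Delta=0.1865 Bond=-9.0642
(2,2): Delta=0.8989 Bond=-66.1237
(3,0): Delta=0.0000 Bond=0.0000
(3,1): Delta=0.0000 Bond=0.0000
(3,2): Delta=0.2140 Bond=-12.1705
(3,3): Delta=1.0000 Bond=-85.8241
V0=25.3430

Since d<R<u, set p* = (R−d)/(u−d) = 0.8043; price each node as the discounted p*-expectation of its children.
At expiry t=4: V(4,0)=0.0000, V(4,1)=0.0000, V(4,2)=0.0000, V(4,3)=8.5159, V(4,4)=74.0860
  t=3,j=0: stock 31.8541 → up 37.2693 (V=0.0000), down 22.6164 (V=0.0000). Price 0.0000; hedge Δ=0.0000, bond B=0.0000.
  t=3,j=1: stock 52.4919 → up 61.4156 (V=0.0000), down 37.2693 (V=0.0000). Price 0.0000; hedge Δ=0.0000, bond B=0.0000.
  t=3,j=2: stock 86.5008 → up 101.2059 (V=8.5159), down 61.4156 (V=0.0000). Price 6.3424; hedge Δ=0.2140, bond B=-12.1705.
  t=3,j=3: stock 142.5436 → up 166.7760 (V=74.0860), down 101.2059 (V=8.5159). Price 56.7195; hedge Δ=1.0000, bond B=-85.8241.
  t=2,j=0: stock 44.8649 → up 52.4919 (V=0.0000), down 31.8541 (V=0.0000). Price 0.0000; hedge Δ=0.0000, bond B=0.0000.
  t=2,j=1: stock 73.9323 → up 86.5008 (V=6.3424), down 52.4919 (V=0.0000). Price 4.7236; hedge Δ=0.1865, bond B=-9.0642.
  t=2,j=2: stock 121.8321 → up 142.5436 (V=56.7195), down 86.5008 (V=6.3424). Price 43.3918; hedge Δ=0.8989, bond B=-66.1237.
  t=1,j=0: stock 63.1900 → up 73.9323 (V=4.7236), down 44.8649 (V=0.0000). Price 3.5180; hedge Δ=0.1625, bond B=-6.7507.
  t=1,j=1: stock 104.1300 → up 121.8321 (V=43.3918), down 73.9323 (V=4.7236). Price 33.1724; hedge Δ=0.8073, bond B=-50.8888.
  t=0,j=0: stock 89.0000 → up 104.1300 (V=33.1724), down 63.1900 (V=3.5180). Price 25.3430; hedge Δ=0.7243, bond B=-39.1232.
Check: Δ(0,0)·S0 + B(0,0) = 25.3430 = V0.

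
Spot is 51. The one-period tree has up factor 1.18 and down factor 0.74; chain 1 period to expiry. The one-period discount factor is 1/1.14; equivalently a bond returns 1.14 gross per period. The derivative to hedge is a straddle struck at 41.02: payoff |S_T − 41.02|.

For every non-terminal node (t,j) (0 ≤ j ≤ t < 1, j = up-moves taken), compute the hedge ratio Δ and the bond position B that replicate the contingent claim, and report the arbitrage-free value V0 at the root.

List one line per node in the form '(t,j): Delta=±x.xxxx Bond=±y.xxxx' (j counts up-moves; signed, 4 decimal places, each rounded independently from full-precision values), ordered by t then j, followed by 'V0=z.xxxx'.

(0,0): Delta=0.7077 Bond=-20.5502
V0=15.5407

Under the risk-neutral measure, an up-move has probability p* = (R−d)/(u−d) = 0.9091 and values discount at R = 1.14.
Payoff layer (t=1): V(1,0)=3.2800, V(1,1)=19.1600
  t=0,j=0: stock 51.0000 → up 60.1800 (V=19.1600), down 37.7400 (V=3.2800). Price 15.5407; hedge Δ=0.7077, bond B=-20.5502.
The time-0 hedge costs 15.5407, which is the no-arbitrage price.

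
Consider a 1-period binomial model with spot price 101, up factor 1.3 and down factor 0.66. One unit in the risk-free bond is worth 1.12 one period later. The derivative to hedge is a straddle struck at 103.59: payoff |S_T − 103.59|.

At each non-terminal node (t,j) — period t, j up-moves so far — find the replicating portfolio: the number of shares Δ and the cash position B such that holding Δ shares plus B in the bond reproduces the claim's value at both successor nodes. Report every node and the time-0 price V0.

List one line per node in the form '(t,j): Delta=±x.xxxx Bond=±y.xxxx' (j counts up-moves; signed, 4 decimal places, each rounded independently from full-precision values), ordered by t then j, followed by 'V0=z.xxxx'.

(0,0): Delta=-0.1426 Bond=41.4626
V0=27.0564

Risk-neutral probability p* = (R−d)/(u−d) = (1.12−0.66)/(1.3−0.66) = 0.7188.
Terminal payoffs: V(1,0)=36.9300, V(1,1)=27.7100
(0,0): S=101.0000. Δ = (V_up−V_dn)/(S_up−S_dn) = (27.7100−36.9300)/(131.3000−66.6600) = -0.1426. V = [p*·27.7100 + (1−p*)·36.9300]/1.12 = 27.0564. B = V − Δ·S = 41.4626.
Check: Δ(0,0)·S0 + B(0,0) = 27.0564 = V0.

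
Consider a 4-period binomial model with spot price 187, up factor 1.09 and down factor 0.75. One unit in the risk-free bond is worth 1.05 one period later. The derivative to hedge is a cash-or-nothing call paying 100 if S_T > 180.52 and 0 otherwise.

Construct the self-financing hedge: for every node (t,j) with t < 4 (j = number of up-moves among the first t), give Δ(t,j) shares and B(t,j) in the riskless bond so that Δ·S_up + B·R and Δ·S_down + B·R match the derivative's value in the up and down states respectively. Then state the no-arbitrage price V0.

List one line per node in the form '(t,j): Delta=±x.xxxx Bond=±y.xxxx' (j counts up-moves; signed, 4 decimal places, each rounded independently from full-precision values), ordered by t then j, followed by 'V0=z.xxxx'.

(0,0): Delta=0.3733 Bond=6.6489
(1,0): Delta=1.4809 Bond=-148.3540
(1,1): Delta=0.2717 Bond=27.6927
(2,0): Delta=0.0000 Bond=0.0000
(2,1): Delta=1.6168 Bond=-176.5412
(2,2): Delta=0.1483 Bond=56.4932
(3,0): Delta=0.0000 Bond=0.0000
(3,1): Delta=0.0000 Bond=0.0000
(3,2): Delta=1.7651 Bond=-210.0840
(3,3): Delta=0.0000 Bond=95.2381
V0=76.4625

Since d<R<u, set p* = (R−d)/(u−d) = 0.8824; price each node as the discounted p*-expectation of its children.
Terminal values V(4,·): V(4,0)=0.0000, V(4,1)=0.0000, V(4,2)=0.0000, V(4,3)=100.0000, V(4,4)=100.0000
Node (3,0) S=78.8906: V=(p*·0.0000+(1−p*)·0.0000)/1.05=0.0000; Δ=(0.0000−0.0000)/(85.9908−59.1680)=0.0000; B=V−Δ·S=0.0000
Node (3,1) S=114.6544: V=(p*·0.0000+(1−p*)·0.0000)/1.05=0.0000; Δ=(0.0000−0.0000)/(124.9733−85.9908)=0.0000; B=V−Δ·S=0.0000
Node (3,2) S=166.6310: V=(p*·100.0000+(1−p*)·0.0000)/1.05=84.0336; Δ=(100.0000−0.0000)/(181.6278−124.9733)=1.7651; B=V−Δ·S=-210.0840
Node (3,3) S=242.1704: V=(p*·100.0000+(1−p*)·100.0000)/1.05=95.2381; Δ=(100.0000−100.0000)/(263.9658−181.6278)=0.0000; B=V−Δ·S=95.2381
Node (2,0) S=105.1875: V=(p*·0.0000+(1−p*)·0.0000)/1.05=0.0000; Δ=(0.0000−0.0000)/(114.6544−78.8906)=0.0000; B=V−Δ·S=0.0000
Node (2,1) S=152.8725: V=(p*·84.0336+(1−p*)·0.0000)/1.05=70.6165; Δ=(84.0336−0.0000)/(166.6310−114.6544)=1.6168; B=V−Δ·S=-176.5412
Node (2,2) S=222.1747: V=(p*·95.2381+(1−p*)·84.0336)/1.05=89.4475; Δ=(95.2381−84.0336)/(242.1704−166.6310)=0.1483; B=V−Δ·S=56.4932
Node (1,0) S=140.2500: V=(p*·70.6165+(1−p*)·0.0000)/1.05=59.3416; Δ=(70.6165−0.0000)/(152.8725−105.1875)=1.4809; B=V−Δ·S=-148.3540
Node (1,1) S=203.8300: V=(p*·89.4475+(1−p*)·70.6165)/1.05=83.0782; Δ=(89.4475−70.6165)/(222.1747−152.8725)=0.2717; B=V−Δ·S=27.6927
Node (0,0) S=187.0000: V=(p*·83.0782+(1−p*)·59.3416)/1.05=76.4625; Δ=(83.0782−59.3416)/(203.8300−140.2500)=0.3733; B=V−Δ·S=6.6489
Check: Δ(0,0)·S0 + B(0,0) = 76.4625 = V0.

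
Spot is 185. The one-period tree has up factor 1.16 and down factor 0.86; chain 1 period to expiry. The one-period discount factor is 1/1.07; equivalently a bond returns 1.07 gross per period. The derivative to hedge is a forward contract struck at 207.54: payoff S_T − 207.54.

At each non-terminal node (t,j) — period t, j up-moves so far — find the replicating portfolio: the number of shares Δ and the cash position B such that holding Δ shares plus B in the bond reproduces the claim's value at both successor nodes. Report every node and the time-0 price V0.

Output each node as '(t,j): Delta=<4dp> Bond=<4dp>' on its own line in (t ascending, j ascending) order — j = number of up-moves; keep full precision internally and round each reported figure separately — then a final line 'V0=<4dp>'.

(0,0): Delta=1.0000 Bond=-193.9626
V0=-8.9626

Risk-neutral probability p* = (R−d)/(u−d) = (1.07−0.86)/(1.16−0.86) = 0.7000.
At expiry t=1: V(1,0)=-48.4400, V(1,1)=7.0600
  t=0,j=0: stock 185.0000 → up 214.6000 (V=7.0600), down 159.1000 (V=-48.4400). Price -8.9626; hedge Δ=1.0000, bond B=-193.9626.
Check: Δ(0,0)·S0 + B(0,0) = -8.9626 = V0.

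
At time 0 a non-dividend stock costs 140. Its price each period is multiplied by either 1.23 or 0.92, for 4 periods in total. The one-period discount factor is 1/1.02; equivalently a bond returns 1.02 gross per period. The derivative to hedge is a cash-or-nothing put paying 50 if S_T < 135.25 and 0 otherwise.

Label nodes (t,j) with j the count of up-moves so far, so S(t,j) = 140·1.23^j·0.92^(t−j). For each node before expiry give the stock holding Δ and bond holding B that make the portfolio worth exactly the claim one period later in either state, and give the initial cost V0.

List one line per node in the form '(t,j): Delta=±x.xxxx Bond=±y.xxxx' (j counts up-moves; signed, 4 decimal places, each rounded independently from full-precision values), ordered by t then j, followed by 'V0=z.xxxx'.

Under the risk-neutral measure, an up-move has probability p* = (R−d)/(u−d) = 0.3226 and values discount at R = 1.02.
Terminal payoffs: V(4,0)=50.0000, V(4,1)=50.0000, V(4,2)=0.0000, V(4,3)=0.0000, V(4,4)=0.0000
(3,0): S=109.0163. Δ = (V_up−V_dn)/(S_up−S_dn) = (50.0000−50.0000)/(134.0901−100.2950) = 0.0000. V = [p*·50.0000 + (1−p*)·50.0000]/1.02 = 49.0196. B = V − Δ·S = 49.0196.
(3,1): S=145.7501. Δ = (V_up−V_dn)/(S_up−S_dn) = (0.0000−50.0000)/(179.2726−134.0901) = -1.1066. V = [p*·0.0000 + (1−p*)·50.0000]/1.02 = 33.2068. B = V − Δ·S = 194.4972.
(3,2): S=194.8615. Δ = (V_up−V_dn)/(S_up−S_dn) = (0.0000−0.0000)/(239.6797−179.2726) = 0.0000. V = [p*·0.0000 + (1−p*)·0.0000]/1.02 = 0.0000. B = V − Δ·S = 0.0000.
(3,3): S=260.5214. Δ = (V_up−V_dn)/(S_up−S_dn) = (0.0000−0.0000)/(320.4413−239.6797) = 0.0000. V = [p*·0.0000 + (1−p*)·0.0000]/1.02 = 0.0000. B = V − Δ·S = 0.0000.
(2,0): S=118.4960. Δ = (V_up−V_dn)/(S_up−S_dn) = (33.2068−49.0196)/(145.7501−109.0163) = -0.4305. V = [p*·33.2068 + (1−p*)·49.0196]/1.02 = 43.0576. B = V − Δ·S = 94.0665.
(2,1): S=158.4240. Δ = (V_up−V_dn)/(S_up−S_dn) = (0.0000−33.2068)/(194.8615−145.7501) = -0.6762. V = [p*·0.0000 + (1−p*)·33.2068]/1.02 = 22.0539. B = V − Δ·S = 129.1727.
(2,2): S=211.8060. Δ = (V_up−V_dn)/(S_up−S_dn) = (0.0000−0.0000)/(260.5214−194.8615) = 0.0000. V = [p*·0.0000 + (1−p*)·0.0000]/1.02 = 0.0000. B = V − Δ·S = 0.0000.
(1,0): S=128.8000. Δ = (V_up−V_dn)/(S_up−S_dn) = (22.0539−43.0576)/(158.4240−118.4960) = -0.5260. V = [p*·22.0539 + (1−p*)·43.0576]/1.02 = 35.5708. B = V − Δ·S = 103.3246.
(1,1): S=172.2000. Δ = (V_up−V_dn)/(S_up−S_dn) = (0.0000−22.0539)/(211.8060−158.4240) = -0.4131. V = [p*·0.0000 + (1−p*)·22.0539]/1.02 = 14.6468. B = V − Δ·S = 85.7883.
(0,0): S=140.0000. Δ = (V_up−V_dn)/(S_up−S_dn) = (14.6468−35.5708)/(172.2000−128.8000) = -0.4821. V = [p*·14.6468 + (1−p*)·35.5708]/1.02 = 28.2560. B = V − Δ·S = 95.7527.
Check: Δ(0,0)·S0 + B(0,0) = 28.2560 = V0.

(0,0): Delta=-0.4821 Bond=95.7527
(1,0): Delta=-0.5260 Bond=103.3246
(1,1): Delta=-0.4131 Bond=85.7883
(2,0): Delta=-0.4305 Bond=94.0665
(2,1): Delta=-0.6762 Bond=129.1727
(2,2): Delta=0.0000 Bond=0.0000
(3,0): Delta=0.0000 Bond=49.0196
(3,1): Delta=-1.1066 Bond=194.4972
(3,2): Delta=0.0000 Bond=0.0000
(3,3): Delta=0.0000 Bond=0.0000
V0=28.2560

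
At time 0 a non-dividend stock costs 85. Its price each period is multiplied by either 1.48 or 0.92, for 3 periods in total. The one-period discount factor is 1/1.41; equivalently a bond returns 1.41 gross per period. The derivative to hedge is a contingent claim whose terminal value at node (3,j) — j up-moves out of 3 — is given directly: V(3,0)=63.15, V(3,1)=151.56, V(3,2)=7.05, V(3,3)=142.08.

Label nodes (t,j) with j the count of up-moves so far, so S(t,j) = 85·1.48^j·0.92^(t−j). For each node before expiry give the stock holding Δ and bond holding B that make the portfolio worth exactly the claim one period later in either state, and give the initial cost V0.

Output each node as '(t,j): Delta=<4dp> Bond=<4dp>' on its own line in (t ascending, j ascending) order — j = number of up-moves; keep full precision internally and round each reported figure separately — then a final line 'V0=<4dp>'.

(0,0): Delta=0.7730 Bond=-28.7671
(1,0): Delta=-1.8688 Bond=166.0310
(1,1): Delta=1.0076 Bond=-70.0748
(2,0): Delta=2.1944 Bond=-58.2234
(2,1): Delta=-2.2297 Bond=275.8647
(2,2): Delta=1.2951 Bond=-152.3298
V0=36.9383

Under the risk-neutral measure, an up-move has probability p* = (R−d)/(u−d) = 0.8750 and values discount at R = 1.41.
Terminal values V(3,·): V(3,0)=63.1500, V(3,1)=151.5600, V(3,2)=7.0500, V(3,3)=142.0800
Node (2,0) S=71.9440: V=(p*·151.5600+(1−p*)·63.1500)/1.41=99.6516; Δ=(151.5600−63.1500)/(106.4771−66.1885)=2.1944; B=V−Δ·S=-58.2234
Node (2,1) S=115.7360: V=(p*·7.0500+(1−p*)·151.5600)/1.41=17.8112; Δ=(7.0500−151.5600)/(171.2893−106.4771)=-2.2297; B=V−Δ·S=275.8647
Node (2,2) S=186.1840: V=(p*·142.0800+(1−p*)·7.0500)/1.41=88.7952; Δ=(142.0800−7.0500)/(275.5523−171.2893)=1.2951; B=V−Δ·S=-152.3298
Node (1,0) S=78.2000: V=(p*·17.8112+(1−p*)·99.6516)/1.41=19.8874; Δ=(17.8112−99.6516)/(115.7360−71.9440)=-1.8688; B=V−Δ·S=166.0310
Node (1,1) S=125.8000: V=(p*·88.7952+(1−p*)·17.8112)/1.41=56.6824; Δ=(88.7952−17.8112)/(186.1840−115.7360)=1.0076; B=V−Δ·S=-70.0748
Node (0,0) S=85.0000: V=(p*·56.6824+(1−p*)·19.8874)/1.41=36.9383; Δ=(56.6824−19.8874)/(125.8000−78.2000)=0.7730; B=V−Δ·S=-28.7671
Root portfolio cost Δ·85+B reproduces V0=36.9383.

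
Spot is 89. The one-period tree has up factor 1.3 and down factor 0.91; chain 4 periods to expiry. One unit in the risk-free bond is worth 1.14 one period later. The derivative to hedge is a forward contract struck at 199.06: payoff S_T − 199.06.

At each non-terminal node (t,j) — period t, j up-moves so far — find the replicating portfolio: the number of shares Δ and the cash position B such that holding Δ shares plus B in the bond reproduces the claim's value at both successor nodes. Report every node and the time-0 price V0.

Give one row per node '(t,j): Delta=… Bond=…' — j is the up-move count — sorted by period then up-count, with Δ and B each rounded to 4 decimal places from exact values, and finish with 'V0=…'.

(0,0): Delta=1.0000 Bond=-117.8595
(1,0): Delta=1.0000 Bond=-134.3598
(1,1): Delta=1.0000 Bond=-134.3598
(2,0): Delta=1.0000 Bond=-153.1702
(2,1): Delta=1.0000 Bond=-153.1702
(2,2): Delta=1.0000 Bond=-153.1702
(3,0): Delta=1.0000 Bond=-174.6140
(3,1): Delta=1.0000 Bond=-174.6140
(3,2): Delta=1.0000 Bond=-174.6140
(3,3): Delta=1.0000 Bond=-174.6140
V0=-28.8595

The replicating-portfolio and risk-neutral prices coincide; use p* = (1.14−0.91)/(1.3−0.91) = 0.5897 for the latter.
Terminal values V(4,·): V(4,0)=-138.0283, V(4,1)=-111.8718, V(4,2)=-74.5055, V(4,3)=-21.1250, V(4,4)=55.1329
  t=3,j=0: stock 67.0678 → up 87.1882 (V=-111.8718), down 61.0317 (V=-138.0283). Price -107.5462; hedge Δ=1.0000, bond B=-174.6140.
  t=3,j=1: stock 95.8112 → up 124.5545 (V=-74.5055), down 87.1882 (V=-111.8718). Price -78.8029; hedge Δ=1.0000, bond B=-174.6140.
  t=3,j=2: stock 136.8731 → up 177.9350 (V=-21.1250), down 124.5545 (V=-74.5055). Price -37.7409; hedge Δ=1.0000, bond B=-174.6140.
  t=3,j=3: stock 195.5330 → up 254.1929 (V=55.1329), down 177.9350 (V=-21.1250). Price 20.9190; hedge Δ=1.0000, bond B=-174.6140.
  t=2,j=0: stock 73.7009 → up 95.8112 (V=-78.8029), down 67.0678 (V=-107.5462). Price -79.4693; hedge Δ=1.0000, bond B=-153.1702.
  t=2,j=1: stock 105.2870 → up 136.8731 (V=-37.7409), down 95.8112 (V=-78.8029). Price -47.8832; hedge Δ=1.0000, bond B=-153.1702.
  t=2,j=2: stock 150.4100 → up 195.5330 (V=20.9190), down 136.8731 (V=-37.7409). Price -2.7602; hedge Δ=1.0000, bond B=-153.1702.
  t=1,j=0: stock 80.9900 → up 105.2870 (V=-47.8832), down 73.7009 (V=-79.4693). Price -53.3698; hedge Δ=1.0000, bond B=-134.3598.
  t=1,j=1: stock 115.7000 → up 150.4100 (V=-2.7602), down 105.2870 (V=-47.8832). Price -18.6598; hedge Δ=1.0000, bond B=-134.3598.
  t=0,j=0: stock 89.0000 → up 115.7000 (V=-18.6598), down 80.9900 (V=-53.3698). Price -28.8595; hedge Δ=1.0000, bond B=-117.8595.
Check: Δ(0,0)·S0 + B(0,0) = -28.8595 = V0.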